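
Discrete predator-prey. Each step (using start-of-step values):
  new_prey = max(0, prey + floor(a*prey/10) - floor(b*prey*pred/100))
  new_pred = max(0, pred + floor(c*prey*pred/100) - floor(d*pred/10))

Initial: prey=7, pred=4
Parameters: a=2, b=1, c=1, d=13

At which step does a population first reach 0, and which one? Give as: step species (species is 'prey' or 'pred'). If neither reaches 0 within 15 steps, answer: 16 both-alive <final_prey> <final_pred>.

Answer: 1 pred

Derivation:
Step 1: prey: 7+1-0=8; pred: 4+0-5=0
First extinction: pred at step 1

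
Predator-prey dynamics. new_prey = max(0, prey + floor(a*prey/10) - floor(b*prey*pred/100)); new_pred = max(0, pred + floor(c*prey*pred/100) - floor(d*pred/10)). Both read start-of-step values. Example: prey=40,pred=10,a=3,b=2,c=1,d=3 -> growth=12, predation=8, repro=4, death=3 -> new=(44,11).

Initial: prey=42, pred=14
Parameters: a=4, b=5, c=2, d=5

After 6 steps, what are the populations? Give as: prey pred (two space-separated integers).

Step 1: prey: 42+16-29=29; pred: 14+11-7=18
Step 2: prey: 29+11-26=14; pred: 18+10-9=19
Step 3: prey: 14+5-13=6; pred: 19+5-9=15
Step 4: prey: 6+2-4=4; pred: 15+1-7=9
Step 5: prey: 4+1-1=4; pred: 9+0-4=5
Step 6: prey: 4+1-1=4; pred: 5+0-2=3

Answer: 4 3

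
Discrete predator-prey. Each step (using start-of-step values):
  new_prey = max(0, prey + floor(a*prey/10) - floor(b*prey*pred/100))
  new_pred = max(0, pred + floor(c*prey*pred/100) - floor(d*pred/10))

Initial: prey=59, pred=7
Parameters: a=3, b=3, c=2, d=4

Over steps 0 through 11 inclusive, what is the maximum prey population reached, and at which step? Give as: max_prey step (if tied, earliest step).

Answer: 64 1

Derivation:
Step 1: prey: 59+17-12=64; pred: 7+8-2=13
Step 2: prey: 64+19-24=59; pred: 13+16-5=24
Step 3: prey: 59+17-42=34; pred: 24+28-9=43
Step 4: prey: 34+10-43=1; pred: 43+29-17=55
Step 5: prey: 1+0-1=0; pred: 55+1-22=34
Step 6: prey: 0+0-0=0; pred: 34+0-13=21
Step 7: prey: 0+0-0=0; pred: 21+0-8=13
Step 8: prey: 0+0-0=0; pred: 13+0-5=8
Step 9: prey: 0+0-0=0; pred: 8+0-3=5
Step 10: prey: 0+0-0=0; pred: 5+0-2=3
Step 11: prey: 0+0-0=0; pred: 3+0-1=2
Max prey = 64 at step 1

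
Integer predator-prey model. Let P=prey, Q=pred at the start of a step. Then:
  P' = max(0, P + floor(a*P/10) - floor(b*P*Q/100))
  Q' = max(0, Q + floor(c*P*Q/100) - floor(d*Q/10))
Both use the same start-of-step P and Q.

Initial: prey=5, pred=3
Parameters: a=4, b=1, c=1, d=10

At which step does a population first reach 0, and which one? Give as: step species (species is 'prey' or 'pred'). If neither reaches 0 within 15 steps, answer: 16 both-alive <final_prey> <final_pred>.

Answer: 1 pred

Derivation:
Step 1: prey: 5+2-0=7; pred: 3+0-3=0
First extinction: pred at step 1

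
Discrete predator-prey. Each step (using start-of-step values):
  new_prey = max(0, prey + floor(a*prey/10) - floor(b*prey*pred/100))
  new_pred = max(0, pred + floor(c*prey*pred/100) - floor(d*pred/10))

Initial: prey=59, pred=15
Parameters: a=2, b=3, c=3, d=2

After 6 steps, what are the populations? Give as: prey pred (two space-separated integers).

Answer: 0 36

Derivation:
Step 1: prey: 59+11-26=44; pred: 15+26-3=38
Step 2: prey: 44+8-50=2; pred: 38+50-7=81
Step 3: prey: 2+0-4=0; pred: 81+4-16=69
Step 4: prey: 0+0-0=0; pred: 69+0-13=56
Step 5: prey: 0+0-0=0; pred: 56+0-11=45
Step 6: prey: 0+0-0=0; pred: 45+0-9=36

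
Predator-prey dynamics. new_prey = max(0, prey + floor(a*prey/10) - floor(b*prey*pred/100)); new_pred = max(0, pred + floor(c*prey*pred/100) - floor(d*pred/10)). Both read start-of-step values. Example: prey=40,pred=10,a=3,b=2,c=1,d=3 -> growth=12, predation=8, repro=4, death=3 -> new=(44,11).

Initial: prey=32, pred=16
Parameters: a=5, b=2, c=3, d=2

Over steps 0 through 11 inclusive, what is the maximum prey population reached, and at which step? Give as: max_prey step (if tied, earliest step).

Answer: 38 1

Derivation:
Step 1: prey: 32+16-10=38; pred: 16+15-3=28
Step 2: prey: 38+19-21=36; pred: 28+31-5=54
Step 3: prey: 36+18-38=16; pred: 54+58-10=102
Step 4: prey: 16+8-32=0; pred: 102+48-20=130
Step 5: prey: 0+0-0=0; pred: 130+0-26=104
Step 6: prey: 0+0-0=0; pred: 104+0-20=84
Step 7: prey: 0+0-0=0; pred: 84+0-16=68
Step 8: prey: 0+0-0=0; pred: 68+0-13=55
Step 9: prey: 0+0-0=0; pred: 55+0-11=44
Step 10: prey: 0+0-0=0; pred: 44+0-8=36
Step 11: prey: 0+0-0=0; pred: 36+0-7=29
Max prey = 38 at step 1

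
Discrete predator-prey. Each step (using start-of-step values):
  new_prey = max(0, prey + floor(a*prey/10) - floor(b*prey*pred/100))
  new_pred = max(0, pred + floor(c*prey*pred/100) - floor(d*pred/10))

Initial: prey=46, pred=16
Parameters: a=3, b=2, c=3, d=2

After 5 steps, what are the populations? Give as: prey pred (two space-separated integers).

Answer: 0 77

Derivation:
Step 1: prey: 46+13-14=45; pred: 16+22-3=35
Step 2: prey: 45+13-31=27; pred: 35+47-7=75
Step 3: prey: 27+8-40=0; pred: 75+60-15=120
Step 4: prey: 0+0-0=0; pred: 120+0-24=96
Step 5: prey: 0+0-0=0; pred: 96+0-19=77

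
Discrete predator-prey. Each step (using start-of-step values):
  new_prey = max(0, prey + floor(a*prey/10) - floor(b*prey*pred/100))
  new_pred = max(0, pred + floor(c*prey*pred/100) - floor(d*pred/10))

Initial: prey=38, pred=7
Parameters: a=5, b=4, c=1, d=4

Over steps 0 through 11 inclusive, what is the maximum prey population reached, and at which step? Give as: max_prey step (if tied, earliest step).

Answer: 78 5

Derivation:
Step 1: prey: 38+19-10=47; pred: 7+2-2=7
Step 2: prey: 47+23-13=57; pred: 7+3-2=8
Step 3: prey: 57+28-18=67; pred: 8+4-3=9
Step 4: prey: 67+33-24=76; pred: 9+6-3=12
Step 5: prey: 76+38-36=78; pred: 12+9-4=17
Step 6: prey: 78+39-53=64; pred: 17+13-6=24
Step 7: prey: 64+32-61=35; pred: 24+15-9=30
Step 8: prey: 35+17-42=10; pred: 30+10-12=28
Step 9: prey: 10+5-11=4; pred: 28+2-11=19
Step 10: prey: 4+2-3=3; pred: 19+0-7=12
Step 11: prey: 3+1-1=3; pred: 12+0-4=8
Max prey = 78 at step 5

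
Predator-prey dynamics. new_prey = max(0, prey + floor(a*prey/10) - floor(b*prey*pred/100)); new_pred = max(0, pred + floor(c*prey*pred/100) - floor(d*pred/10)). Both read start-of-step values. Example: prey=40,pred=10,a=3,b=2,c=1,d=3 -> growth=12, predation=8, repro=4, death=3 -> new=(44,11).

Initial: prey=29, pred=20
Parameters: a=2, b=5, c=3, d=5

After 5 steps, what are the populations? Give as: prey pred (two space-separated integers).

Step 1: prey: 29+5-29=5; pred: 20+17-10=27
Step 2: prey: 5+1-6=0; pred: 27+4-13=18
Step 3: prey: 0+0-0=0; pred: 18+0-9=9
Step 4: prey: 0+0-0=0; pred: 9+0-4=5
Step 5: prey: 0+0-0=0; pred: 5+0-2=3

Answer: 0 3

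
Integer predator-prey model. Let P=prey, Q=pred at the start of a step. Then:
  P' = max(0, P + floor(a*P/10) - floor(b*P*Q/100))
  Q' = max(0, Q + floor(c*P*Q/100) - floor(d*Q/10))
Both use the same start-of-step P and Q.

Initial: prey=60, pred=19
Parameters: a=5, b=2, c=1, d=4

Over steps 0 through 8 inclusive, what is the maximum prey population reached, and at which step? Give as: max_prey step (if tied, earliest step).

Step 1: prey: 60+30-22=68; pred: 19+11-7=23
Step 2: prey: 68+34-31=71; pred: 23+15-9=29
Step 3: prey: 71+35-41=65; pred: 29+20-11=38
Step 4: prey: 65+32-49=48; pred: 38+24-15=47
Step 5: prey: 48+24-45=27; pred: 47+22-18=51
Step 6: prey: 27+13-27=13; pred: 51+13-20=44
Step 7: prey: 13+6-11=8; pred: 44+5-17=32
Step 8: prey: 8+4-5=7; pred: 32+2-12=22
Max prey = 71 at step 2

Answer: 71 2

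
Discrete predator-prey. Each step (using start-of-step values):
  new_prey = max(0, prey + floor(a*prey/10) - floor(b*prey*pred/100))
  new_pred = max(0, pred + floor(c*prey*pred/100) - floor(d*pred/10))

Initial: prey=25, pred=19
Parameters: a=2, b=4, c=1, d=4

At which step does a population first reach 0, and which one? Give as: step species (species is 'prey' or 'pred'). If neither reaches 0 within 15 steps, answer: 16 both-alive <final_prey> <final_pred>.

Step 1: prey: 25+5-19=11; pred: 19+4-7=16
Step 2: prey: 11+2-7=6; pred: 16+1-6=11
Step 3: prey: 6+1-2=5; pred: 11+0-4=7
Step 4: prey: 5+1-1=5; pred: 7+0-2=5
Step 5: prey: 5+1-1=5; pred: 5+0-2=3
Step 6: prey: 5+1-0=6; pred: 3+0-1=2
Step 7: prey: 6+1-0=7; pred: 2+0-0=2
Step 8: prey: 7+1-0=8; pred: 2+0-0=2
Step 9: prey: 8+1-0=9; pred: 2+0-0=2
Step 10: prey: 9+1-0=10; pred: 2+0-0=2
Step 11: prey: 10+2-0=12; pred: 2+0-0=2
Step 12: prey: 12+2-0=14; pred: 2+0-0=2
Step 13: prey: 14+2-1=15; pred: 2+0-0=2
Step 14: prey: 15+3-1=17; pred: 2+0-0=2
Step 15: prey: 17+3-1=19; pred: 2+0-0=2
No extinction within 15 steps

Answer: 16 both-alive 19 2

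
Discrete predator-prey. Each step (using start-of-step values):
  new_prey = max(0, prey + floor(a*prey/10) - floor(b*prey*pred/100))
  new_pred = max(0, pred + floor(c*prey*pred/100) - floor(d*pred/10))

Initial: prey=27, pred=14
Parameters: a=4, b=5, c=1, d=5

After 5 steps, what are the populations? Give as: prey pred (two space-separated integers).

Answer: 28 1

Derivation:
Step 1: prey: 27+10-18=19; pred: 14+3-7=10
Step 2: prey: 19+7-9=17; pred: 10+1-5=6
Step 3: prey: 17+6-5=18; pred: 6+1-3=4
Step 4: prey: 18+7-3=22; pred: 4+0-2=2
Step 5: prey: 22+8-2=28; pred: 2+0-1=1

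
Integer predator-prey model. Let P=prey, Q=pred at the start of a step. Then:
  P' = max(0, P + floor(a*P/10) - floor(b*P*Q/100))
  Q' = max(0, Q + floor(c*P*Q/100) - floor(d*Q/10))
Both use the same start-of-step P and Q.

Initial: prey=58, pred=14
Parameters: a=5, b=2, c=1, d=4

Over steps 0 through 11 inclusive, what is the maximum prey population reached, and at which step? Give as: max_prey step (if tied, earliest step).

Answer: 86 3

Derivation:
Step 1: prey: 58+29-16=71; pred: 14+8-5=17
Step 2: prey: 71+35-24=82; pred: 17+12-6=23
Step 3: prey: 82+41-37=86; pred: 23+18-9=32
Step 4: prey: 86+43-55=74; pred: 32+27-12=47
Step 5: prey: 74+37-69=42; pred: 47+34-18=63
Step 6: prey: 42+21-52=11; pred: 63+26-25=64
Step 7: prey: 11+5-14=2; pred: 64+7-25=46
Step 8: prey: 2+1-1=2; pred: 46+0-18=28
Step 9: prey: 2+1-1=2; pred: 28+0-11=17
Step 10: prey: 2+1-0=3; pred: 17+0-6=11
Step 11: prey: 3+1-0=4; pred: 11+0-4=7
Max prey = 86 at step 3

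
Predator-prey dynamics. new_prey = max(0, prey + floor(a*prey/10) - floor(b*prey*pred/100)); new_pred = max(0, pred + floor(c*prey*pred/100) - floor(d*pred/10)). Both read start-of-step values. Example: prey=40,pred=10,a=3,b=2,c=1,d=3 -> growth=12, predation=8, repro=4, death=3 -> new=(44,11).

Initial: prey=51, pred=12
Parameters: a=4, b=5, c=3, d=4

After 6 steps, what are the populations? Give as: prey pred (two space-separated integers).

Answer: 0 8

Derivation:
Step 1: prey: 51+20-30=41; pred: 12+18-4=26
Step 2: prey: 41+16-53=4; pred: 26+31-10=47
Step 3: prey: 4+1-9=0; pred: 47+5-18=34
Step 4: prey: 0+0-0=0; pred: 34+0-13=21
Step 5: prey: 0+0-0=0; pred: 21+0-8=13
Step 6: prey: 0+0-0=0; pred: 13+0-5=8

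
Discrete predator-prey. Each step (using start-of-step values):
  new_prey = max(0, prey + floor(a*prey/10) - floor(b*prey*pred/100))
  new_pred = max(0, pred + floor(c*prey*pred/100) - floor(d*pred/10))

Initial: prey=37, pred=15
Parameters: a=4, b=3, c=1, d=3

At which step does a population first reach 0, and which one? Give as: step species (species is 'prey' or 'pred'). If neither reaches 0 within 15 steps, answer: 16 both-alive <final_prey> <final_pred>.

Step 1: prey: 37+14-16=35; pred: 15+5-4=16
Step 2: prey: 35+14-16=33; pred: 16+5-4=17
Step 3: prey: 33+13-16=30; pred: 17+5-5=17
Step 4: prey: 30+12-15=27; pred: 17+5-5=17
Step 5: prey: 27+10-13=24; pred: 17+4-5=16
Step 6: prey: 24+9-11=22; pred: 16+3-4=15
Step 7: prey: 22+8-9=21; pred: 15+3-4=14
Step 8: prey: 21+8-8=21; pred: 14+2-4=12
Step 9: prey: 21+8-7=22; pred: 12+2-3=11
Step 10: prey: 22+8-7=23; pred: 11+2-3=10
Step 11: prey: 23+9-6=26; pred: 10+2-3=9
Step 12: prey: 26+10-7=29; pred: 9+2-2=9
Step 13: prey: 29+11-7=33; pred: 9+2-2=9
Step 14: prey: 33+13-8=38; pred: 9+2-2=9
Step 15: prey: 38+15-10=43; pred: 9+3-2=10
No extinction within 15 steps

Answer: 16 both-alive 43 10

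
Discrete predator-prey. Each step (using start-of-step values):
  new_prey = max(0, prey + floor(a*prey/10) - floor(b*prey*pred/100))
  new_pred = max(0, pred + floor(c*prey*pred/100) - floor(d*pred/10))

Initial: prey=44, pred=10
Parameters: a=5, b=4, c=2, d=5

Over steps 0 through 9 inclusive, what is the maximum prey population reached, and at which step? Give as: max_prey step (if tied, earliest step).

Step 1: prey: 44+22-17=49; pred: 10+8-5=13
Step 2: prey: 49+24-25=48; pred: 13+12-6=19
Step 3: prey: 48+24-36=36; pred: 19+18-9=28
Step 4: prey: 36+18-40=14; pred: 28+20-14=34
Step 5: prey: 14+7-19=2; pred: 34+9-17=26
Step 6: prey: 2+1-2=1; pred: 26+1-13=14
Step 7: prey: 1+0-0=1; pred: 14+0-7=7
Step 8: prey: 1+0-0=1; pred: 7+0-3=4
Step 9: prey: 1+0-0=1; pred: 4+0-2=2
Max prey = 49 at step 1

Answer: 49 1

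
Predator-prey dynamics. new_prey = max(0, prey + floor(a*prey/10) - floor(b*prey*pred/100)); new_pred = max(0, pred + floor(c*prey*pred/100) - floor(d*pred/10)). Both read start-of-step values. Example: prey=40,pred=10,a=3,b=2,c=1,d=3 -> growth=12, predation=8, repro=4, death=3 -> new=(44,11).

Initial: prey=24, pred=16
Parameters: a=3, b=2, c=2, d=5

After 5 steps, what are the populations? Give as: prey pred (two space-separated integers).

Step 1: prey: 24+7-7=24; pred: 16+7-8=15
Step 2: prey: 24+7-7=24; pred: 15+7-7=15
Step 3: prey: 24+7-7=24; pred: 15+7-7=15
Step 4: prey: 24+7-7=24; pred: 15+7-7=15
Step 5: prey: 24+7-7=24; pred: 15+7-7=15

Answer: 24 15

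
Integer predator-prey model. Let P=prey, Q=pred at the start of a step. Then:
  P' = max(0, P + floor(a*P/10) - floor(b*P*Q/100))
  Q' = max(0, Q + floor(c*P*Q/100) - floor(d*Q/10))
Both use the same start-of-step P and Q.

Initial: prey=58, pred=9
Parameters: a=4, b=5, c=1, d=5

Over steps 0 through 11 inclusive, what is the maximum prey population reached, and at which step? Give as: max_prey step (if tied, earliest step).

Answer: 68 11

Derivation:
Step 1: prey: 58+23-26=55; pred: 9+5-4=10
Step 2: prey: 55+22-27=50; pred: 10+5-5=10
Step 3: prey: 50+20-25=45; pred: 10+5-5=10
Step 4: prey: 45+18-22=41; pred: 10+4-5=9
Step 5: prey: 41+16-18=39; pred: 9+3-4=8
Step 6: prey: 39+15-15=39; pred: 8+3-4=7
Step 7: prey: 39+15-13=41; pred: 7+2-3=6
Step 8: prey: 41+16-12=45; pred: 6+2-3=5
Step 9: prey: 45+18-11=52; pred: 5+2-2=5
Step 10: prey: 52+20-13=59; pred: 5+2-2=5
Step 11: prey: 59+23-14=68; pred: 5+2-2=5
Max prey = 68 at step 11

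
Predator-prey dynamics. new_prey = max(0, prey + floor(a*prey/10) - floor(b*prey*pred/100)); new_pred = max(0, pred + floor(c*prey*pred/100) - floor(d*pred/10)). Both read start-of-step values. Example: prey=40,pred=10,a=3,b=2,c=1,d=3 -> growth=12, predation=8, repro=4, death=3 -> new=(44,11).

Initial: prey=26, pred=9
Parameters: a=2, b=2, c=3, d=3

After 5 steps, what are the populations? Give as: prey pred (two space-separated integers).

Answer: 5 42

Derivation:
Step 1: prey: 26+5-4=27; pred: 9+7-2=14
Step 2: prey: 27+5-7=25; pred: 14+11-4=21
Step 3: prey: 25+5-10=20; pred: 21+15-6=30
Step 4: prey: 20+4-12=12; pred: 30+18-9=39
Step 5: prey: 12+2-9=5; pred: 39+14-11=42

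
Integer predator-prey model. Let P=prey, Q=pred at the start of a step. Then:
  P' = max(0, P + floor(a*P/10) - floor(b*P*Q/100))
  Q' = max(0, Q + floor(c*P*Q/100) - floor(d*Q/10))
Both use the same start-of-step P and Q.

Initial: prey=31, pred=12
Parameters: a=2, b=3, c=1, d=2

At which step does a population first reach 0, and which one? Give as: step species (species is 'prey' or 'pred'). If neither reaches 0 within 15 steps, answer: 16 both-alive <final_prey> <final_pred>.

Step 1: prey: 31+6-11=26; pred: 12+3-2=13
Step 2: prey: 26+5-10=21; pred: 13+3-2=14
Step 3: prey: 21+4-8=17; pred: 14+2-2=14
Step 4: prey: 17+3-7=13; pred: 14+2-2=14
Step 5: prey: 13+2-5=10; pred: 14+1-2=13
Step 6: prey: 10+2-3=9; pred: 13+1-2=12
Step 7: prey: 9+1-3=7; pred: 12+1-2=11
Step 8: prey: 7+1-2=6; pred: 11+0-2=9
Step 9: prey: 6+1-1=6; pred: 9+0-1=8
Step 10: prey: 6+1-1=6; pred: 8+0-1=7
Step 11: prey: 6+1-1=6; pred: 7+0-1=6
Step 12: prey: 6+1-1=6; pred: 6+0-1=5
Step 13: prey: 6+1-0=7; pred: 5+0-1=4
Step 14: prey: 7+1-0=8; pred: 4+0-0=4
Step 15: prey: 8+1-0=9; pred: 4+0-0=4
No extinction within 15 steps

Answer: 16 both-alive 9 4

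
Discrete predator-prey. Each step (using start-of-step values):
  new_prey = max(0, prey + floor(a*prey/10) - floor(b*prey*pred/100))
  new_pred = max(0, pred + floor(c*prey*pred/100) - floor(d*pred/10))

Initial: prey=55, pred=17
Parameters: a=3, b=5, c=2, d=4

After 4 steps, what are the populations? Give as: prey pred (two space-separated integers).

Step 1: prey: 55+16-46=25; pred: 17+18-6=29
Step 2: prey: 25+7-36=0; pred: 29+14-11=32
Step 3: prey: 0+0-0=0; pred: 32+0-12=20
Step 4: prey: 0+0-0=0; pred: 20+0-8=12

Answer: 0 12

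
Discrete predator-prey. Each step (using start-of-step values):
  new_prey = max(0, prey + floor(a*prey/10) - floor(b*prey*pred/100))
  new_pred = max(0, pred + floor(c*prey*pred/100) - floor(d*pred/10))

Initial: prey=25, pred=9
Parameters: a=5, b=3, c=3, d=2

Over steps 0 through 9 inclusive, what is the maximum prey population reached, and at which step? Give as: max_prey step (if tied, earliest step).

Answer: 33 2

Derivation:
Step 1: prey: 25+12-6=31; pred: 9+6-1=14
Step 2: prey: 31+15-13=33; pred: 14+13-2=25
Step 3: prey: 33+16-24=25; pred: 25+24-5=44
Step 4: prey: 25+12-33=4; pred: 44+33-8=69
Step 5: prey: 4+2-8=0; pred: 69+8-13=64
Step 6: prey: 0+0-0=0; pred: 64+0-12=52
Step 7: prey: 0+0-0=0; pred: 52+0-10=42
Step 8: prey: 0+0-0=0; pred: 42+0-8=34
Step 9: prey: 0+0-0=0; pred: 34+0-6=28
Max prey = 33 at step 2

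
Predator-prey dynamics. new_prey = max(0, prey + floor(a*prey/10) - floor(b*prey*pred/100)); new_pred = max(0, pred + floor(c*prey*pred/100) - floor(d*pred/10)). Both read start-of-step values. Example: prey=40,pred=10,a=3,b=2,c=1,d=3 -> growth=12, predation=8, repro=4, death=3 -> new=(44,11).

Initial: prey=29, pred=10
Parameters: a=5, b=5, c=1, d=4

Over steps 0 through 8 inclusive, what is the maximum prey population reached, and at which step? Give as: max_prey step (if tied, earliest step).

Step 1: prey: 29+14-14=29; pred: 10+2-4=8
Step 2: prey: 29+14-11=32; pred: 8+2-3=7
Step 3: prey: 32+16-11=37; pred: 7+2-2=7
Step 4: prey: 37+18-12=43; pred: 7+2-2=7
Step 5: prey: 43+21-15=49; pred: 7+3-2=8
Step 6: prey: 49+24-19=54; pred: 8+3-3=8
Step 7: prey: 54+27-21=60; pred: 8+4-3=9
Step 8: prey: 60+30-27=63; pred: 9+5-3=11
Max prey = 63 at step 8

Answer: 63 8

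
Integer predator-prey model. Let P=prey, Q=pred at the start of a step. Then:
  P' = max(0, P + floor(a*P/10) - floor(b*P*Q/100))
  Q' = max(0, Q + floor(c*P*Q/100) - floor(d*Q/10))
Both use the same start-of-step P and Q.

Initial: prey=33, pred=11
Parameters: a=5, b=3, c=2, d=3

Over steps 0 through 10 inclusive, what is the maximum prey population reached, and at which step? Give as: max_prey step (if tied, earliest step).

Step 1: prey: 33+16-10=39; pred: 11+7-3=15
Step 2: prey: 39+19-17=41; pred: 15+11-4=22
Step 3: prey: 41+20-27=34; pred: 22+18-6=34
Step 4: prey: 34+17-34=17; pred: 34+23-10=47
Step 5: prey: 17+8-23=2; pred: 47+15-14=48
Step 6: prey: 2+1-2=1; pred: 48+1-14=35
Step 7: prey: 1+0-1=0; pred: 35+0-10=25
Step 8: prey: 0+0-0=0; pred: 25+0-7=18
Step 9: prey: 0+0-0=0; pred: 18+0-5=13
Step 10: prey: 0+0-0=0; pred: 13+0-3=10
Max prey = 41 at step 2

Answer: 41 2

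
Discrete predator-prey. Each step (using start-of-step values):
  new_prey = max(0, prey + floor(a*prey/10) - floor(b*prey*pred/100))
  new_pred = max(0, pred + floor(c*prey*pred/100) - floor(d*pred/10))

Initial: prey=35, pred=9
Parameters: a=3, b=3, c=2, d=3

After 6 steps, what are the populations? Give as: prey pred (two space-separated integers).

Step 1: prey: 35+10-9=36; pred: 9+6-2=13
Step 2: prey: 36+10-14=32; pred: 13+9-3=19
Step 3: prey: 32+9-18=23; pred: 19+12-5=26
Step 4: prey: 23+6-17=12; pred: 26+11-7=30
Step 5: prey: 12+3-10=5; pred: 30+7-9=28
Step 6: prey: 5+1-4=2; pred: 28+2-8=22

Answer: 2 22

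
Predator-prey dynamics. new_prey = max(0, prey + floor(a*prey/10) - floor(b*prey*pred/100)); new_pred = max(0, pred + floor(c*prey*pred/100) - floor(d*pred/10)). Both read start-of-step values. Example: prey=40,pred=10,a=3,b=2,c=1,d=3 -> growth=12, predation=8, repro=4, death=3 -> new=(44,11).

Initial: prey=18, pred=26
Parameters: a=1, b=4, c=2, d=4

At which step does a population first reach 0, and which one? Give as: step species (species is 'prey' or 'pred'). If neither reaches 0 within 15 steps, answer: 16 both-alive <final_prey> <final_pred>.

Answer: 2 prey

Derivation:
Step 1: prey: 18+1-18=1; pred: 26+9-10=25
Step 2: prey: 1+0-1=0; pred: 25+0-10=15
First extinction: prey at step 2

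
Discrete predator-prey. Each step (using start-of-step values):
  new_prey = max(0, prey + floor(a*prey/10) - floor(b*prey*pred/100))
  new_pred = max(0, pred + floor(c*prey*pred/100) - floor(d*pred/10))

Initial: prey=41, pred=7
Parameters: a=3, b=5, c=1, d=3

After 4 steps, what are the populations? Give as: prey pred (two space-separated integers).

Step 1: prey: 41+12-14=39; pred: 7+2-2=7
Step 2: prey: 39+11-13=37; pred: 7+2-2=7
Step 3: prey: 37+11-12=36; pred: 7+2-2=7
Step 4: prey: 36+10-12=34; pred: 7+2-2=7

Answer: 34 7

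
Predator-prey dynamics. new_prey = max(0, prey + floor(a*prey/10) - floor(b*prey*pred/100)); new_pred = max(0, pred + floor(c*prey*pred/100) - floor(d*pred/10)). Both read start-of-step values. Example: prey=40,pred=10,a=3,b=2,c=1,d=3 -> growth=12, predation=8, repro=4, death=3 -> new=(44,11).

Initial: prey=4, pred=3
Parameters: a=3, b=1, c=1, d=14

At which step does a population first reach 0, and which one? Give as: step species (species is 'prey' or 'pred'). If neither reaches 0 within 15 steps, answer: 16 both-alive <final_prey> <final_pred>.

Step 1: prey: 4+1-0=5; pred: 3+0-4=0
First extinction: pred at step 1

Answer: 1 pred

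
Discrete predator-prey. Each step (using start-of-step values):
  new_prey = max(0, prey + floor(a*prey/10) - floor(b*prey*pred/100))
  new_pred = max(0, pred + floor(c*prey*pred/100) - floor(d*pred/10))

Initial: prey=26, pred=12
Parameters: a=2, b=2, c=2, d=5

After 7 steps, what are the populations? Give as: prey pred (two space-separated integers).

Step 1: prey: 26+5-6=25; pred: 12+6-6=12
Step 2: prey: 25+5-6=24; pred: 12+6-6=12
Step 3: prey: 24+4-5=23; pred: 12+5-6=11
Step 4: prey: 23+4-5=22; pred: 11+5-5=11
Step 5: prey: 22+4-4=22; pred: 11+4-5=10
Step 6: prey: 22+4-4=22; pred: 10+4-5=9
Step 7: prey: 22+4-3=23; pred: 9+3-4=8

Answer: 23 8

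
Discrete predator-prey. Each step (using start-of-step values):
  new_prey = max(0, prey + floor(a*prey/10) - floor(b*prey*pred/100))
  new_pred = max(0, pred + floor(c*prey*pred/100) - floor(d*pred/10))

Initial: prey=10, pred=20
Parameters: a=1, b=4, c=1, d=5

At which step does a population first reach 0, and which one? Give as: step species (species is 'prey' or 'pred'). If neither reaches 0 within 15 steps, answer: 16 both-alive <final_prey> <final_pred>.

Answer: 16 both-alive 2 1

Derivation:
Step 1: prey: 10+1-8=3; pred: 20+2-10=12
Step 2: prey: 3+0-1=2; pred: 12+0-6=6
Step 3: prey: 2+0-0=2; pred: 6+0-3=3
Step 4: prey: 2+0-0=2; pred: 3+0-1=2
Step 5: prey: 2+0-0=2; pred: 2+0-1=1
Step 6: prey: 2+0-0=2; pred: 1+0-0=1
Steps 7-15: state stable at prey=2, pred=1 (no change)
No extinction within 15 steps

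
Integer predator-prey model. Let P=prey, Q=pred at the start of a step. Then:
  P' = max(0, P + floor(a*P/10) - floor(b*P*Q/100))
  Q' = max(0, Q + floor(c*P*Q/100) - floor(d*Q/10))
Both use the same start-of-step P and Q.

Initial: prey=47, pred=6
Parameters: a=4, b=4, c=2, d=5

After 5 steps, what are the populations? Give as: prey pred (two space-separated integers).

Answer: 7 35

Derivation:
Step 1: prey: 47+18-11=54; pred: 6+5-3=8
Step 2: prey: 54+21-17=58; pred: 8+8-4=12
Step 3: prey: 58+23-27=54; pred: 12+13-6=19
Step 4: prey: 54+21-41=34; pred: 19+20-9=30
Step 5: prey: 34+13-40=7; pred: 30+20-15=35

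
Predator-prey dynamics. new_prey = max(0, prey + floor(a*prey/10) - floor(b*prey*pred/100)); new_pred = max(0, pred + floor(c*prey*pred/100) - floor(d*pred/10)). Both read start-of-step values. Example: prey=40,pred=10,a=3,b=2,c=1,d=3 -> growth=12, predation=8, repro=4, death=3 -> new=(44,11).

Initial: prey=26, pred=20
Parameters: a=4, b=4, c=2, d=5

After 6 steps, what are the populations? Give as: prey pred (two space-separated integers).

Answer: 11 3

Derivation:
Step 1: prey: 26+10-20=16; pred: 20+10-10=20
Step 2: prey: 16+6-12=10; pred: 20+6-10=16
Step 3: prey: 10+4-6=8; pred: 16+3-8=11
Step 4: prey: 8+3-3=8; pred: 11+1-5=7
Step 5: prey: 8+3-2=9; pred: 7+1-3=5
Step 6: prey: 9+3-1=11; pred: 5+0-2=3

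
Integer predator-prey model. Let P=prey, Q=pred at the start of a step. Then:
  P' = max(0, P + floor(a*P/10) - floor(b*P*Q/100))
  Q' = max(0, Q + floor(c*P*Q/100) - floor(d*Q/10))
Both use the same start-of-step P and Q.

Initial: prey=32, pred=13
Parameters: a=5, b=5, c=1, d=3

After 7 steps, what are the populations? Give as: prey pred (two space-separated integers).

Answer: 21 7

Derivation:
Step 1: prey: 32+16-20=28; pred: 13+4-3=14
Step 2: prey: 28+14-19=23; pred: 14+3-4=13
Step 3: prey: 23+11-14=20; pred: 13+2-3=12
Step 4: prey: 20+10-12=18; pred: 12+2-3=11
Step 5: prey: 18+9-9=18; pred: 11+1-3=9
Step 6: prey: 18+9-8=19; pred: 9+1-2=8
Step 7: prey: 19+9-7=21; pred: 8+1-2=7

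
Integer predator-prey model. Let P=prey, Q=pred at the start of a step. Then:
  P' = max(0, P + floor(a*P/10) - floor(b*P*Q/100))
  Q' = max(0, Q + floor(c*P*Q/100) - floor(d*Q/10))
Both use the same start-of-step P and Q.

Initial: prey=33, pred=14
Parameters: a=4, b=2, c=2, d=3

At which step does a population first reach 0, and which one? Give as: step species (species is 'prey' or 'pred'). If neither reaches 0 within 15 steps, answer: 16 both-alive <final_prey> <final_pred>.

Answer: 16 both-alive 1 3

Derivation:
Step 1: prey: 33+13-9=37; pred: 14+9-4=19
Step 2: prey: 37+14-14=37; pred: 19+14-5=28
Step 3: prey: 37+14-20=31; pred: 28+20-8=40
Step 4: prey: 31+12-24=19; pred: 40+24-12=52
Step 5: prey: 19+7-19=7; pred: 52+19-15=56
Step 6: prey: 7+2-7=2; pred: 56+7-16=47
Step 7: prey: 2+0-1=1; pred: 47+1-14=34
Step 8: prey: 1+0-0=1; pred: 34+0-10=24
Step 9: prey: 1+0-0=1; pred: 24+0-7=17
Step 10: prey: 1+0-0=1; pred: 17+0-5=12
Step 11: prey: 1+0-0=1; pred: 12+0-3=9
Step 12: prey: 1+0-0=1; pred: 9+0-2=7
Step 13: prey: 1+0-0=1; pred: 7+0-2=5
Step 14: prey: 1+0-0=1; pred: 5+0-1=4
Step 15: prey: 1+0-0=1; pred: 4+0-1=3
No extinction within 15 steps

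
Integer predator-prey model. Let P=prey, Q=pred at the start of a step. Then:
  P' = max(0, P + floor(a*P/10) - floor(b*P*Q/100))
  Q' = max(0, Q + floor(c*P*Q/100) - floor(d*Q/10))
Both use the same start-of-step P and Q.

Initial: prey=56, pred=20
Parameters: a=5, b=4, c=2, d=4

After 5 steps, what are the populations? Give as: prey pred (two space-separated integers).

Step 1: prey: 56+28-44=40; pred: 20+22-8=34
Step 2: prey: 40+20-54=6; pred: 34+27-13=48
Step 3: prey: 6+3-11=0; pred: 48+5-19=34
Step 4: prey: 0+0-0=0; pred: 34+0-13=21
Step 5: prey: 0+0-0=0; pred: 21+0-8=13

Answer: 0 13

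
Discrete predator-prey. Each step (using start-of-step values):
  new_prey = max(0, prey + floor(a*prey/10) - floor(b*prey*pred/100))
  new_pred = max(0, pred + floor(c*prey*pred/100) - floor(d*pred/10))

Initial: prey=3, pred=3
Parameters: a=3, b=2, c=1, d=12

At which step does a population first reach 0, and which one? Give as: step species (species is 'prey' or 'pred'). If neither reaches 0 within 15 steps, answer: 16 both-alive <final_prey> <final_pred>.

Step 1: prey: 3+0-0=3; pred: 3+0-3=0
First extinction: pred at step 1

Answer: 1 pred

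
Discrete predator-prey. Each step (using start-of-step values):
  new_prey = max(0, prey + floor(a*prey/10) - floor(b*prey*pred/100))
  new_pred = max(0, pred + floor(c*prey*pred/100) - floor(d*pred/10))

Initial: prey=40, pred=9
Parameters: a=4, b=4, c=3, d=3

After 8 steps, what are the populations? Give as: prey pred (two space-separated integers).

Step 1: prey: 40+16-14=42; pred: 9+10-2=17
Step 2: prey: 42+16-28=30; pred: 17+21-5=33
Step 3: prey: 30+12-39=3; pred: 33+29-9=53
Step 4: prey: 3+1-6=0; pred: 53+4-15=42
Step 5: prey: 0+0-0=0; pred: 42+0-12=30
Step 6: prey: 0+0-0=0; pred: 30+0-9=21
Step 7: prey: 0+0-0=0; pred: 21+0-6=15
Step 8: prey: 0+0-0=0; pred: 15+0-4=11

Answer: 0 11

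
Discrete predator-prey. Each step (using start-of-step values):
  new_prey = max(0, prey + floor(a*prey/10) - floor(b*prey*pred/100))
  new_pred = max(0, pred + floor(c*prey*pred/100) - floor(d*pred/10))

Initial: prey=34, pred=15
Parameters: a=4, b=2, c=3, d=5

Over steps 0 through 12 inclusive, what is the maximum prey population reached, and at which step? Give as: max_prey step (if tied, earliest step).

Step 1: prey: 34+13-10=37; pred: 15+15-7=23
Step 2: prey: 37+14-17=34; pred: 23+25-11=37
Step 3: prey: 34+13-25=22; pred: 37+37-18=56
Step 4: prey: 22+8-24=6; pred: 56+36-28=64
Step 5: prey: 6+2-7=1; pred: 64+11-32=43
Step 6: prey: 1+0-0=1; pred: 43+1-21=23
Step 7: prey: 1+0-0=1; pred: 23+0-11=12
Step 8: prey: 1+0-0=1; pred: 12+0-6=6
Step 9: prey: 1+0-0=1; pred: 6+0-3=3
Step 10: prey: 1+0-0=1; pred: 3+0-1=2
Step 11: prey: 1+0-0=1; pred: 2+0-1=1
Step 12: prey: 1+0-0=1; pred: 1+0-0=1
Max prey = 37 at step 1

Answer: 37 1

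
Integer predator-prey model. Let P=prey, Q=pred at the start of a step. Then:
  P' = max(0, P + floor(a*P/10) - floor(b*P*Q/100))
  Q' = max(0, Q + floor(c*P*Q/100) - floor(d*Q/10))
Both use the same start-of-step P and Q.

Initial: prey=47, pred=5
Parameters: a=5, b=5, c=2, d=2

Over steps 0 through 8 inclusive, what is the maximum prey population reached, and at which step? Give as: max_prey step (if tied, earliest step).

Step 1: prey: 47+23-11=59; pred: 5+4-1=8
Step 2: prey: 59+29-23=65; pred: 8+9-1=16
Step 3: prey: 65+32-52=45; pred: 16+20-3=33
Step 4: prey: 45+22-74=0; pred: 33+29-6=56
Step 5: prey: 0+0-0=0; pred: 56+0-11=45
Step 6: prey: 0+0-0=0; pred: 45+0-9=36
Step 7: prey: 0+0-0=0; pred: 36+0-7=29
Step 8: prey: 0+0-0=0; pred: 29+0-5=24
Max prey = 65 at step 2

Answer: 65 2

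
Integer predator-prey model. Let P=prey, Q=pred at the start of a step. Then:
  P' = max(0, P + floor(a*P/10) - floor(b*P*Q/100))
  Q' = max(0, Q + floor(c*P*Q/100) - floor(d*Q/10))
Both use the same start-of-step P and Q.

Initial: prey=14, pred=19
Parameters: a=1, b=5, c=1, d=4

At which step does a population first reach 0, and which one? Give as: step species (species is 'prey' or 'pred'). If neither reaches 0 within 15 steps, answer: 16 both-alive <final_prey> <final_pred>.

Step 1: prey: 14+1-13=2; pred: 19+2-7=14
Step 2: prey: 2+0-1=1; pred: 14+0-5=9
Step 3: prey: 1+0-0=1; pred: 9+0-3=6
Step 4: prey: 1+0-0=1; pred: 6+0-2=4
Step 5: prey: 1+0-0=1; pred: 4+0-1=3
Step 6: prey: 1+0-0=1; pred: 3+0-1=2
Step 7: prey: 1+0-0=1; pred: 2+0-0=2
Steps 8-15: state stable at prey=1, pred=2 (no change)
No extinction within 15 steps

Answer: 16 both-alive 1 2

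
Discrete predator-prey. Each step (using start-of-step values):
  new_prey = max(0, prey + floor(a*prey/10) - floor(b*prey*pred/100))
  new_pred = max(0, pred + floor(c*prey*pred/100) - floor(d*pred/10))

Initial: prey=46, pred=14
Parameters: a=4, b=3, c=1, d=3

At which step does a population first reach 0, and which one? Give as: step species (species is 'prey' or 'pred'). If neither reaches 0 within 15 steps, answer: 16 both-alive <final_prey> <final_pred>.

Answer: 16 both-alive 27 6

Derivation:
Step 1: prey: 46+18-19=45; pred: 14+6-4=16
Step 2: prey: 45+18-21=42; pred: 16+7-4=19
Step 3: prey: 42+16-23=35; pred: 19+7-5=21
Step 4: prey: 35+14-22=27; pred: 21+7-6=22
Step 5: prey: 27+10-17=20; pred: 22+5-6=21
Step 6: prey: 20+8-12=16; pred: 21+4-6=19
Step 7: prey: 16+6-9=13; pred: 19+3-5=17
Step 8: prey: 13+5-6=12; pred: 17+2-5=14
Step 9: prey: 12+4-5=11; pred: 14+1-4=11
Step 10: prey: 11+4-3=12; pred: 11+1-3=9
Step 11: prey: 12+4-3=13; pred: 9+1-2=8
Step 12: prey: 13+5-3=15; pred: 8+1-2=7
Step 13: prey: 15+6-3=18; pred: 7+1-2=6
Step 14: prey: 18+7-3=22; pred: 6+1-1=6
Step 15: prey: 22+8-3=27; pred: 6+1-1=6
No extinction within 15 steps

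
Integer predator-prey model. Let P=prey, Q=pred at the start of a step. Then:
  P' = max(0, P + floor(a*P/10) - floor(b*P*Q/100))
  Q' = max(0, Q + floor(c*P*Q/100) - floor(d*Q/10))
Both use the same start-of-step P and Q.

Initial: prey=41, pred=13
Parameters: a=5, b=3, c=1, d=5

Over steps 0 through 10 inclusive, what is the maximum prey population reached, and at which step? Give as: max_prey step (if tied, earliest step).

Answer: 90 6

Derivation:
Step 1: prey: 41+20-15=46; pred: 13+5-6=12
Step 2: prey: 46+23-16=53; pred: 12+5-6=11
Step 3: prey: 53+26-17=62; pred: 11+5-5=11
Step 4: prey: 62+31-20=73; pred: 11+6-5=12
Step 5: prey: 73+36-26=83; pred: 12+8-6=14
Step 6: prey: 83+41-34=90; pred: 14+11-7=18
Step 7: prey: 90+45-48=87; pred: 18+16-9=25
Step 8: prey: 87+43-65=65; pred: 25+21-12=34
Step 9: prey: 65+32-66=31; pred: 34+22-17=39
Step 10: prey: 31+15-36=10; pred: 39+12-19=32
Max prey = 90 at step 6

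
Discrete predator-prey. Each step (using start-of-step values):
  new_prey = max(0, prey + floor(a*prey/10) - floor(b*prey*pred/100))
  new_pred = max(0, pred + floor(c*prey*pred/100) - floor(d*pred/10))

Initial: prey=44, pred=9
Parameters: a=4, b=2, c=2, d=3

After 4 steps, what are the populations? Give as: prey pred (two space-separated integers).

Answer: 24 85

Derivation:
Step 1: prey: 44+17-7=54; pred: 9+7-2=14
Step 2: prey: 54+21-15=60; pred: 14+15-4=25
Step 3: prey: 60+24-30=54; pred: 25+30-7=48
Step 4: prey: 54+21-51=24; pred: 48+51-14=85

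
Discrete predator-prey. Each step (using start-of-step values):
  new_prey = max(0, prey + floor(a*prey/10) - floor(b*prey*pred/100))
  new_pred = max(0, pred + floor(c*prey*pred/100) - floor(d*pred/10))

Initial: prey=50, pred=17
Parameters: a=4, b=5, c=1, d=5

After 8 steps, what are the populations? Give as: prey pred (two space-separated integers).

Answer: 27 1

Derivation:
Step 1: prey: 50+20-42=28; pred: 17+8-8=17
Step 2: prey: 28+11-23=16; pred: 17+4-8=13
Step 3: prey: 16+6-10=12; pred: 13+2-6=9
Step 4: prey: 12+4-5=11; pred: 9+1-4=6
Step 5: prey: 11+4-3=12; pred: 6+0-3=3
Step 6: prey: 12+4-1=15; pred: 3+0-1=2
Step 7: prey: 15+6-1=20; pred: 2+0-1=1
Step 8: prey: 20+8-1=27; pred: 1+0-0=1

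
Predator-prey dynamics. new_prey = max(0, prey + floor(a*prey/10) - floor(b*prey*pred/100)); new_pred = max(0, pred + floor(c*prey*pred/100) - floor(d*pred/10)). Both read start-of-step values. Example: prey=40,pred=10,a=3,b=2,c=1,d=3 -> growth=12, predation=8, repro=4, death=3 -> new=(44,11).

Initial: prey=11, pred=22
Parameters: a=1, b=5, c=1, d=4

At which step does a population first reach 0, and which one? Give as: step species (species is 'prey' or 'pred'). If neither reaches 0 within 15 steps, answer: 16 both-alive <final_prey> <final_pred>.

Answer: 1 prey

Derivation:
Step 1: prey: 11+1-12=0; pred: 22+2-8=16
First extinction: prey at step 1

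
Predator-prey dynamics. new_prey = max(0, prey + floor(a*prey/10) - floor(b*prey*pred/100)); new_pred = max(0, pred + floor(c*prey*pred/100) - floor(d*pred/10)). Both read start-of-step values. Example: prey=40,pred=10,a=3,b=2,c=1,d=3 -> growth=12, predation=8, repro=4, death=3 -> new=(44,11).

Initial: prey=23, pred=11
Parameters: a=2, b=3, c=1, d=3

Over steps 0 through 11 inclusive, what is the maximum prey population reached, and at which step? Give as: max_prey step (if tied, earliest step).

Step 1: prey: 23+4-7=20; pred: 11+2-3=10
Step 2: prey: 20+4-6=18; pred: 10+2-3=9
Step 3: prey: 18+3-4=17; pred: 9+1-2=8
Step 4: prey: 17+3-4=16; pred: 8+1-2=7
Step 5: prey: 16+3-3=16; pred: 7+1-2=6
Step 6: prey: 16+3-2=17; pred: 6+0-1=5
Step 7: prey: 17+3-2=18; pred: 5+0-1=4
Step 8: prey: 18+3-2=19; pred: 4+0-1=3
Step 9: prey: 19+3-1=21; pred: 3+0-0=3
Step 10: prey: 21+4-1=24; pred: 3+0-0=3
Step 11: prey: 24+4-2=26; pred: 3+0-0=3
Max prey = 26 at step 11

Answer: 26 11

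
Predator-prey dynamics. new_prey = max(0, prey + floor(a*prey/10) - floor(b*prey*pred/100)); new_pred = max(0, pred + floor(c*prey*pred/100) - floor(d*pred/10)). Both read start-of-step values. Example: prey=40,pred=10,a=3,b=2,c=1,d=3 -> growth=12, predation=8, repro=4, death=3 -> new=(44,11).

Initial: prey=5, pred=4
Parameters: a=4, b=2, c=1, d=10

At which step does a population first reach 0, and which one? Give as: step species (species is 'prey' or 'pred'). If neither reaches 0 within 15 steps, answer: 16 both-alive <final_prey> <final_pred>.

Answer: 1 pred

Derivation:
Step 1: prey: 5+2-0=7; pred: 4+0-4=0
First extinction: pred at step 1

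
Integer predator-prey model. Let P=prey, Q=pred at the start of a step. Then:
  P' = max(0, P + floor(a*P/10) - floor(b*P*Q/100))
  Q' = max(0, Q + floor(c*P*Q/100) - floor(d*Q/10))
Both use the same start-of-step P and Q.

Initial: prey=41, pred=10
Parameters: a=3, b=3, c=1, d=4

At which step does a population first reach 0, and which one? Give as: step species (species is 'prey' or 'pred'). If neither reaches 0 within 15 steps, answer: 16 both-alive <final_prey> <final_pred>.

Step 1: prey: 41+12-12=41; pred: 10+4-4=10
Steps 2-15: state stable at prey=41, pred=10 (no change)
No extinction within 15 steps

Answer: 16 both-alive 41 10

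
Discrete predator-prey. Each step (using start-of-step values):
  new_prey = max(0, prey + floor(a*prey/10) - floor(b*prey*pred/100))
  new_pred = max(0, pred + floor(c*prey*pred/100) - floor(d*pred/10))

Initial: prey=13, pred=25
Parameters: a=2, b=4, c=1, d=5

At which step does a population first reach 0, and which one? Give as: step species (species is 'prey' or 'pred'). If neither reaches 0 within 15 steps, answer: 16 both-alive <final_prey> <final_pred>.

Step 1: prey: 13+2-13=2; pred: 25+3-12=16
Step 2: prey: 2+0-1=1; pred: 16+0-8=8
Step 3: prey: 1+0-0=1; pred: 8+0-4=4
Step 4: prey: 1+0-0=1; pred: 4+0-2=2
Step 5: prey: 1+0-0=1; pred: 2+0-1=1
Step 6: prey: 1+0-0=1; pred: 1+0-0=1
Steps 7-15: state stable at prey=1, pred=1 (no change)
No extinction within 15 steps

Answer: 16 both-alive 1 1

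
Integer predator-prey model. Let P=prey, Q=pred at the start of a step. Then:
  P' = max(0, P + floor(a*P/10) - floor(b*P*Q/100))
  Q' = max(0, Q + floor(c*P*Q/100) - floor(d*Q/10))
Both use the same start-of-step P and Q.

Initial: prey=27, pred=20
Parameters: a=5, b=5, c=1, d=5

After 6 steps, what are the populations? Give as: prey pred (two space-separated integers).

Step 1: prey: 27+13-27=13; pred: 20+5-10=15
Step 2: prey: 13+6-9=10; pred: 15+1-7=9
Step 3: prey: 10+5-4=11; pred: 9+0-4=5
Step 4: prey: 11+5-2=14; pred: 5+0-2=3
Step 5: prey: 14+7-2=19; pred: 3+0-1=2
Step 6: prey: 19+9-1=27; pred: 2+0-1=1

Answer: 27 1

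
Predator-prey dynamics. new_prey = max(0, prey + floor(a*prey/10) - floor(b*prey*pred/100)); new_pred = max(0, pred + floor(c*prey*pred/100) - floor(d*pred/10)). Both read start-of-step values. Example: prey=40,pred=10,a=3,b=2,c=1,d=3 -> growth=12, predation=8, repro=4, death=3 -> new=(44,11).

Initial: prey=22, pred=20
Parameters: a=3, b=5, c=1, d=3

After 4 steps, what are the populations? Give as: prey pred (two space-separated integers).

Answer: 1 7

Derivation:
Step 1: prey: 22+6-22=6; pred: 20+4-6=18
Step 2: prey: 6+1-5=2; pred: 18+1-5=14
Step 3: prey: 2+0-1=1; pred: 14+0-4=10
Step 4: prey: 1+0-0=1; pred: 10+0-3=7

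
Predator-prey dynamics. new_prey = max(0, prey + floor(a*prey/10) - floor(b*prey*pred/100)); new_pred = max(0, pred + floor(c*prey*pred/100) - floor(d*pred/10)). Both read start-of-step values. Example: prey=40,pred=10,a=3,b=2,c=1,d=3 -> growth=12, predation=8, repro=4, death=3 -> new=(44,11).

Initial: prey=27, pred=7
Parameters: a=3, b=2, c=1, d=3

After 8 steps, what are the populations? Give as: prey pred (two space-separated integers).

Step 1: prey: 27+8-3=32; pred: 7+1-2=6
Step 2: prey: 32+9-3=38; pred: 6+1-1=6
Step 3: prey: 38+11-4=45; pred: 6+2-1=7
Step 4: prey: 45+13-6=52; pred: 7+3-2=8
Step 5: prey: 52+15-8=59; pred: 8+4-2=10
Step 6: prey: 59+17-11=65; pred: 10+5-3=12
Step 7: prey: 65+19-15=69; pred: 12+7-3=16
Step 8: prey: 69+20-22=67; pred: 16+11-4=23

Answer: 67 23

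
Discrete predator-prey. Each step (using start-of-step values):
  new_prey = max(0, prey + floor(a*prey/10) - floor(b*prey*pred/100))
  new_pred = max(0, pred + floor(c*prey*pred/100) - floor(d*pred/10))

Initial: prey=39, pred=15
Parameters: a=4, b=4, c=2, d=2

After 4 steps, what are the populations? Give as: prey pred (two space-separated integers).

Answer: 0 30

Derivation:
Step 1: prey: 39+15-23=31; pred: 15+11-3=23
Step 2: prey: 31+12-28=15; pred: 23+14-4=33
Step 3: prey: 15+6-19=2; pred: 33+9-6=36
Step 4: prey: 2+0-2=0; pred: 36+1-7=30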